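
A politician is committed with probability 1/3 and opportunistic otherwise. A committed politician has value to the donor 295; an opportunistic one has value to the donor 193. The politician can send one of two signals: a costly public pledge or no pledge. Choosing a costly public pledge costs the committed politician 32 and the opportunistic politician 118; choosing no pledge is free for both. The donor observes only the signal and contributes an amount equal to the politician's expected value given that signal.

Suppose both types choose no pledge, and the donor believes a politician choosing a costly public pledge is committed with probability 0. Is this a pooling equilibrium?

On the equilibrium path (no pledge) the donor holds the prior 1/3 and pays 1/3·295 + 2/3·193 = 227. Off-path (pledge) belief 0 gives 0·295 + 1·193 = 193.
Committed: no pledge gives 227 − 0 = 227; pledge gives 193 − 32 = 161. Stays. ✓
Opportunistic: no pledge gives 227 − 0 = 227; pledge gives 193 − 118 = 75. Stays. ✓
Beliefs are Bayes-consistent on-path and both types best-respond.

Yes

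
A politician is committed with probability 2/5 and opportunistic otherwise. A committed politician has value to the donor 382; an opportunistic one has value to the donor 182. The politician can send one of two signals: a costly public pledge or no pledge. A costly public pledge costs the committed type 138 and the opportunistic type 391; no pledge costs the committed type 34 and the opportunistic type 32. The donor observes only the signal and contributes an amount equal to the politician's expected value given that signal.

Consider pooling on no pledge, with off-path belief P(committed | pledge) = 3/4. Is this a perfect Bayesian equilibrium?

Yes

At the pooled signal (no pledge) the donor holds the prior 2/5 and pays 2/5·382 + 3/5·182 = 262. Off-path (pledge) belief 3/4 gives 3/4·382 + 1/4·182 = 332.
Committed: no pledge gives 262 − 34 = 228; pledge gives 332 − 138 = 194. Stays. ✓
Opportunistic: no pledge gives 262 − 32 = 230; pledge gives 332 − 391 = -59. Stays. ✓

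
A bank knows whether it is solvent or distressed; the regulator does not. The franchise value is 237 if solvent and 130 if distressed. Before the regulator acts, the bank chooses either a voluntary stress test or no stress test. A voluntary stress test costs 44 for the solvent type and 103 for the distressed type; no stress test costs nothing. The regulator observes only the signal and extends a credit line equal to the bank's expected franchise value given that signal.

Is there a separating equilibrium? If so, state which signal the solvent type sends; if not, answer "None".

None

Try solvent → stress test, distressed → no stress test:
  Under separation the regulator infers type exactly: stress test → solvent (pays 237), no stress test → distressed (pays 130).
  Solvent: stress test gives 237 − 44 = 193; no stress test gives 130 − 0 = 130. No deviation. ✓
  Distressed: no stress test gives 130 − 0 = 130; stress test gives 237 − 103 = 134. Would deviate. ✗
Try solvent → no stress test, distressed → stress test:
  Under separation the regulator infers type exactly: no stress test → solvent (pays 237), stress test → distressed (pays 130).
  Solvent: no stress test gives 237 − 0 = 237; stress test gives 130 − 44 = 86. No deviation. ✓
  Distressed: stress test gives 130 − 103 = 27; no stress test gives 237 − 0 = 237. Would deviate. ✗
Neither assignment is incentive-compatible.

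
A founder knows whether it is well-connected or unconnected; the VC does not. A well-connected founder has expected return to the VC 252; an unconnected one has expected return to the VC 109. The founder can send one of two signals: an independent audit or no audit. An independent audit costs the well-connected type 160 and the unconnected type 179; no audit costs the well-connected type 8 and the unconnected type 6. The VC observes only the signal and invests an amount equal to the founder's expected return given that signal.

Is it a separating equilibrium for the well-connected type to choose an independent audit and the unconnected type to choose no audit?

No

If types separate, audit earns payment 252 and no audit earns 109.
Well-connected: audit gives 252 − 160 = 92; no audit gives 109 − 8 = 101. Would deviate. ✗
Unconnected: no audit gives 109 − 6 = 103; audit gives 252 − 179 = 73. No deviation. ✓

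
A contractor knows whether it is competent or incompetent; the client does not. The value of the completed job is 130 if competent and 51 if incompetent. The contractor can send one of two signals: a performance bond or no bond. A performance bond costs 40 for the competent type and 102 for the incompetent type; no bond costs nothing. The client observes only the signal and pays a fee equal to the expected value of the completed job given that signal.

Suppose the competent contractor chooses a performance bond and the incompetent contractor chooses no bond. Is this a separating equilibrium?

Yes

Under separation the client infers type exactly: bond → competent (pays 130), no bond → incompetent (pays 51).
Competent: bond gives 130 − 40 = 90; no bond gives 51 − 0 = 51. No deviation. ✓
Incompetent: no bond gives 51 − 0 = 51; bond gives 130 − 102 = 28. No deviation. ✓
Both incentive constraints hold.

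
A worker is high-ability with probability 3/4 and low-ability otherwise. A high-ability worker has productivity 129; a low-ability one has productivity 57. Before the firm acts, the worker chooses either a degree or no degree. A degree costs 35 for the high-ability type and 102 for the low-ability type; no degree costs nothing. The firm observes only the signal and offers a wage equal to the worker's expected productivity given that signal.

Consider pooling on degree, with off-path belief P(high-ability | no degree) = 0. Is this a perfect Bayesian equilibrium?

No

At the pooled signal (degree) the firm holds the prior 3/4 and pays 3/4·129 + 1/4·57 = 111. Off-path (no degree) belief 0 gives 0·129 + 1·57 = 57.
High-ability: degree gives 111 − 35 = 76; no degree gives 57 − 0 = 57. Stays. ✓
Low-ability: degree gives 111 − 102 = 9; no degree gives 57 − 0 = 57. Deviates. ✗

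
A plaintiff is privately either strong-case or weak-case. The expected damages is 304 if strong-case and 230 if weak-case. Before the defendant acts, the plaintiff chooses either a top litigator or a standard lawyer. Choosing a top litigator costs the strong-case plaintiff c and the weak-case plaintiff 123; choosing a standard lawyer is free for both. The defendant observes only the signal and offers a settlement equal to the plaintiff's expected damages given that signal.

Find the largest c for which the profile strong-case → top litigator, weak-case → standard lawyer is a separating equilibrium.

74

Under separation: top litigator → strong-case (pays 304); standard lawyer → weak-case (pays 230).
Weak-case: 230 − 0 = 230 ≥ 304 − 123 = 181. Holds regardless of c. ✓
Strong-case: 304 − c ≥ 230 − 0, so c ≤ 304 − 230 = 74.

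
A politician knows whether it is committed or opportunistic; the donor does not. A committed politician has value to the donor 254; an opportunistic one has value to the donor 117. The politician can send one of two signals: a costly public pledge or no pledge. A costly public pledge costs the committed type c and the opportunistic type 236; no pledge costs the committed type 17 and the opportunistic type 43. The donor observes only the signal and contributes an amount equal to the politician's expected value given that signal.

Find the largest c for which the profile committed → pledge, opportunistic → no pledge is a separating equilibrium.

154

Under separation: pledge → committed (pays 254); no pledge → opportunistic (pays 117).
Opportunistic: 117 − 43 = 74 ≥ 254 − 236 = 18. Holds regardless of c. ✓
Committed: 254 − c ≥ 117 − 17, so c ≤ 254 − 100 = 154.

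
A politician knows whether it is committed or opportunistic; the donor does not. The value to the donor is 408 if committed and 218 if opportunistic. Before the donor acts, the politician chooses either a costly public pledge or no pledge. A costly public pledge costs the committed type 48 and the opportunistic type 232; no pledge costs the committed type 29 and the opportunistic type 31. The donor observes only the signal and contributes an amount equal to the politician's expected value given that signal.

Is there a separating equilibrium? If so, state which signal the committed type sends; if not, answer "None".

pledge

Try committed → pledge, opportunistic → no pledge:
  Under separation the donor infers type exactly: pledge → committed (pays 408), no pledge → opportunistic (pays 218).
  Committed: pledge gives 408 − 48 = 360; no pledge gives 218 − 29 = 189. No deviation. ✓
  Opportunistic: no pledge gives 218 − 31 = 187; pledge gives 408 − 232 = 176. No deviation. ✓
Both hold — the committed type sends pledge.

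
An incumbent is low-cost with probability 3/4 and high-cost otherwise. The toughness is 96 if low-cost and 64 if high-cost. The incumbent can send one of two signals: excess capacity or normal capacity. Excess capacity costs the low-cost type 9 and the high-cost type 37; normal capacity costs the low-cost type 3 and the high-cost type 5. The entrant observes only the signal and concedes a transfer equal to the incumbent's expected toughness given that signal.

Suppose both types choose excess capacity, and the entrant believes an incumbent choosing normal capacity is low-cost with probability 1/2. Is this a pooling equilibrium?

No

At the pooled signal (excess capacity) the entrant holds the prior 3/4 and pays 3/4·96 + 1/4·64 = 88. Off-path (normal capacity) belief 1/2 gives 1/2·96 + 1/2·64 = 80.
Low-cost: excess capacity gives 88 − 9 = 79; normal capacity gives 80 − 3 = 77. Stays. ✓
High-cost: excess capacity gives 88 − 37 = 51; normal capacity gives 80 − 5 = 75. Deviates. ✗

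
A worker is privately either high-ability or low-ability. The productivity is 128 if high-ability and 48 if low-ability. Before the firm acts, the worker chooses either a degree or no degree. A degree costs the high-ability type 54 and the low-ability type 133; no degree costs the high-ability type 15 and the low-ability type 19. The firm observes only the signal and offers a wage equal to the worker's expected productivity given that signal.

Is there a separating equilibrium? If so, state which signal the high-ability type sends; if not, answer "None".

Try high-ability → degree, low-ability → no degree:
  Under separation the firm infers type exactly: degree → high-ability (pays 128), no degree → low-ability (pays 48).
  High-ability: degree gives 128 − 54 = 74; no degree gives 48 − 15 = 33. No deviation. ✓
  Low-ability: no degree gives 48 − 19 = 29; degree gives 128 − 133 = -5. No deviation. ✓
Both hold — the high-ability type sends degree.

degree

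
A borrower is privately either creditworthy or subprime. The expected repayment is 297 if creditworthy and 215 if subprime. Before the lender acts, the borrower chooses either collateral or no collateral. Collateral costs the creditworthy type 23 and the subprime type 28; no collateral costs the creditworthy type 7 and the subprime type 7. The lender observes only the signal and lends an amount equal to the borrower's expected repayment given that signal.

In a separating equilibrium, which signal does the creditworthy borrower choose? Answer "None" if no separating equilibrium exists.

None

Try creditworthy → collateral, subprime → no collateral:
  Under separation the lender infers type exactly: collateral → creditworthy (pays 297), no collateral → subprime (pays 215).
  Creditworthy: collateral gives 297 − 23 = 274; no collateral gives 215 − 7 = 208. No deviation. ✓
  Subprime: no collateral gives 215 − 7 = 208; collateral gives 297 − 28 = 269. Would deviate. ✗
Try creditworthy → no collateral, subprime → collateral:
  Under separation the lender infers type exactly: no collateral → creditworthy (pays 297), collateral → subprime (pays 215).
  Creditworthy: no collateral gives 297 − 7 = 290; collateral gives 215 − 23 = 192. No deviation. ✓
  Subprime: collateral gives 215 − 28 = 187; no collateral gives 297 − 7 = 290. Would deviate. ✗
Neither assignment is incentive-compatible.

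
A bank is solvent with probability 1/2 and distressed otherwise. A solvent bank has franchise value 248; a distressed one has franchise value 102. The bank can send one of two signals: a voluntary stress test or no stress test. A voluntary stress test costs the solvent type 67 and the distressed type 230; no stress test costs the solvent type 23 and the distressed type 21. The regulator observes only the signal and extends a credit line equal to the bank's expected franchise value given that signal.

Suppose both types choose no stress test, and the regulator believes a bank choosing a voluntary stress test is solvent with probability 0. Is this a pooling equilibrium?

Yes

At the pooled signal (no stress test) the regulator holds the prior 1/2 and pays 1/2·248 + 1/2·102 = 175. Off-path (stress test) belief 0 gives 0·248 + 1·102 = 102.
Solvent: no stress test gives 175 − 23 = 152; stress test gives 102 − 67 = 35. Stays. ✓
Distressed: no stress test gives 175 − 21 = 154; stress test gives 102 − 230 = -128. Stays. ✓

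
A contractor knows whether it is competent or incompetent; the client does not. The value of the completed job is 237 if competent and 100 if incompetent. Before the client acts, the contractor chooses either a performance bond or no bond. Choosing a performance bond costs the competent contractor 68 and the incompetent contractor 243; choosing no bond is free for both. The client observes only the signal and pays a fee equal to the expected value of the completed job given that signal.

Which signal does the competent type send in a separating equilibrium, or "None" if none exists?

bond

Try competent → bond, incompetent → no bond:
  If types separate, bond earns payment 237 and no bond earns 100.
  Competent: bond gives 237 − 68 = 169; no bond gives 100 − 0 = 100. No deviation. ✓
  Incompetent: no bond gives 100 − 0 = 100; bond gives 237 − 243 = -6. No deviation. ✓
Both hold — the competent type sends bond.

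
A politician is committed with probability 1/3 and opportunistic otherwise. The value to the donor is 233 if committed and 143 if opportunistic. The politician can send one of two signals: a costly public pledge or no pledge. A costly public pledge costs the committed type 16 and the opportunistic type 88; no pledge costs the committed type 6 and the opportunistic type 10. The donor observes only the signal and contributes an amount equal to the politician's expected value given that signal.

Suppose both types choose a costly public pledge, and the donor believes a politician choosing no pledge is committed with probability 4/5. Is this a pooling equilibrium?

No

At the pooled signal (pledge) the donor holds the prior 1/3 and pays 1/3·233 + 2/3·143 = 173. Off-path (no pledge) belief 4/5 gives 4/5·233 + 1/5·143 = 215.
Committed: pledge gives 173 − 16 = 157; no pledge gives 215 − 6 = 209. Deviates. ✗
Opportunistic: pledge gives 173 − 88 = 85; no pledge gives 215 − 10 = 205. Deviates. ✗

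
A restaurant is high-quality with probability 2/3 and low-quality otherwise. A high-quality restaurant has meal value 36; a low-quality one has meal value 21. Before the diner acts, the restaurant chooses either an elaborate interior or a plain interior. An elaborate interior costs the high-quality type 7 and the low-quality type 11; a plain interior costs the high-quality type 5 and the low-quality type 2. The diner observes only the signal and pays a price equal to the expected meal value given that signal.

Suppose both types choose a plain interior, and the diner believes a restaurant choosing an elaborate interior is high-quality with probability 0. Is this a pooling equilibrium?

At the pooled signal (plain interior) the diner holds the prior 2/3 and pays 2/3·36 + 1/3·21 = 31. Off-path (elaborate interior) belief 0 gives 0·36 + 1·21 = 21.
High-quality: plain interior gives 31 − 5 = 26; elaborate interior gives 21 − 7 = 14. Stays. ✓
Low-quality: plain interior gives 31 − 2 = 29; elaborate interior gives 21 − 11 = 10. Stays. ✓

Yes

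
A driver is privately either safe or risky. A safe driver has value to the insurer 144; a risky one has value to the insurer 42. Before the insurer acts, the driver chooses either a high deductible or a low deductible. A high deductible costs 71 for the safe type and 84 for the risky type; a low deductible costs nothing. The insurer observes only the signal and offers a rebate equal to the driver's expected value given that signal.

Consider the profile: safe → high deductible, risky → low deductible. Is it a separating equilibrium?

Under separation the insurer infers type exactly: high deductible → safe (pays 144), low deductible → risky (pays 42).
Safe: high deductible gives 144 − 71 = 73; low deductible gives 42 − 0 = 42. No deviation. ✓
Risky: low deductible gives 42 − 0 = 42; high deductible gives 144 − 84 = 60. Would deviate. ✗

No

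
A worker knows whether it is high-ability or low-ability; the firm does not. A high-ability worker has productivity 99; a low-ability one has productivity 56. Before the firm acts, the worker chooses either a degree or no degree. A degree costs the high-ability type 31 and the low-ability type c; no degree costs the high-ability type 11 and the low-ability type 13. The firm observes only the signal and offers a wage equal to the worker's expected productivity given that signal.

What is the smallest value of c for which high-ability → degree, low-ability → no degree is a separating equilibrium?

Under separation: degree → high-ability (pays 99); no degree → low-ability (pays 56).
High-ability: 99 − 31 = 68 ≥ 56 − 11 = 45. Holds regardless of c. ✓
Low-ability: 56 − 13 ≥ 99 − c, so c ≥ 99 − 43 = 56.

56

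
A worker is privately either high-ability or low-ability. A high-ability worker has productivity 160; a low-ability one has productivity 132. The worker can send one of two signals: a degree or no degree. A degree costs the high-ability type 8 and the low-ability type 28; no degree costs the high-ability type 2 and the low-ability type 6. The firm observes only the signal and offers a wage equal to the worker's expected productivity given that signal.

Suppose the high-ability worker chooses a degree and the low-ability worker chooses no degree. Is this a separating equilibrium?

If types separate, degree earns payment 160 and no degree earns 132.
High-ability: degree gives 160 − 8 = 152; no degree gives 132 − 2 = 130. No deviation. ✓
Low-ability: no degree gives 132 − 6 = 126; degree gives 160 − 28 = 132. Would deviate. ✗

No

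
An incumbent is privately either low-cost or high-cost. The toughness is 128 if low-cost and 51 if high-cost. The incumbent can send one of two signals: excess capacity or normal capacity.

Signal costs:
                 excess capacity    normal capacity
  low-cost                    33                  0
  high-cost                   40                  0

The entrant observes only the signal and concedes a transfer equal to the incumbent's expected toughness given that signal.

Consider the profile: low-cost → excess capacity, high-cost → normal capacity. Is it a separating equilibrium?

If types separate, excess capacity earns payment 128 and normal capacity earns 51.
Low-cost: excess capacity gives 128 − 33 = 95; normal capacity gives 51 − 0 = 51. No deviation. ✓
High-cost: normal capacity gives 51 − 0 = 51; excess capacity gives 128 − 40 = 88. Would deviate. ✗

No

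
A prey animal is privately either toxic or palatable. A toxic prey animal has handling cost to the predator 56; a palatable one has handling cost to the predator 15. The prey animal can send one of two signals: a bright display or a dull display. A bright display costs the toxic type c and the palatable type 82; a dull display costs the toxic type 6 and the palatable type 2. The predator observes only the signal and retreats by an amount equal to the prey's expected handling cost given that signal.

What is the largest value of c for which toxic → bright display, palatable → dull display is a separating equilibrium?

47

Under separation: bright display → toxic (pays 56); dull display → palatable (pays 15).
Palatable: 15 − 2 = 13 ≥ 56 − 82 = -26. Holds regardless of c. ✓
Toxic: 56 − c ≥ 15 − 6, so c ≤ 56 − 9 = 47.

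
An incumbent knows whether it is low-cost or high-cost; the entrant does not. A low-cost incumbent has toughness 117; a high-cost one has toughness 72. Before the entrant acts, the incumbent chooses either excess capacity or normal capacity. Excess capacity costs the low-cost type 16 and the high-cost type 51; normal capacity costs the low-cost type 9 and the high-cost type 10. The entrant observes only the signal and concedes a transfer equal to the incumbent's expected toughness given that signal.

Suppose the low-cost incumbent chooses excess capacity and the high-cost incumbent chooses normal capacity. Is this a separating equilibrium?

Under separation the entrant infers type exactly: excess capacity → low-cost (pays 117), normal capacity → high-cost (pays 72).
Low-cost: excess capacity gives 117 − 16 = 101; normal capacity gives 72 − 9 = 63. No deviation. ✓
High-cost: normal capacity gives 72 − 10 = 62; excess capacity gives 117 − 51 = 66. Would deviate. ✗

No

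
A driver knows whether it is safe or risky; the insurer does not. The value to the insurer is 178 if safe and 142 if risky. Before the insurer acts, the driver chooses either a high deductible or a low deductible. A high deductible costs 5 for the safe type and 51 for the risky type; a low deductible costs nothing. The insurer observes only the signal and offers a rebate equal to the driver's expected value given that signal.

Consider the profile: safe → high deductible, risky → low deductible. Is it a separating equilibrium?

Yes

Under separation the insurer infers type exactly: high deductible → safe (pays 178), low deductible → risky (pays 142).
Safe: high deductible gives 178 − 5 = 173; low deductible gives 142 − 0 = 142. No deviation. ✓
Risky: low deductible gives 142 − 0 = 142; high deductible gives 178 − 51 = 127. No deviation. ✓
Both incentive constraints hold.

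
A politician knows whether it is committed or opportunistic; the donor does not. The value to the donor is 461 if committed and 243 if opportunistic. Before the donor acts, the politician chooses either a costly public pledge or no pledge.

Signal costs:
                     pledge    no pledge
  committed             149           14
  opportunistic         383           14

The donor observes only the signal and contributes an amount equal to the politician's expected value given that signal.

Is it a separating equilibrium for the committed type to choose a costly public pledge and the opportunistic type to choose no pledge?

If types separate, pledge earns payment 461 and no pledge earns 243.
Committed: pledge gives 461 − 149 = 312; no pledge gives 243 − 14 = 229. No deviation. ✓
Opportunistic: no pledge gives 243 − 14 = 229; pledge gives 461 − 383 = 78. No deviation. ✓
Both incentive constraints hold.

Yes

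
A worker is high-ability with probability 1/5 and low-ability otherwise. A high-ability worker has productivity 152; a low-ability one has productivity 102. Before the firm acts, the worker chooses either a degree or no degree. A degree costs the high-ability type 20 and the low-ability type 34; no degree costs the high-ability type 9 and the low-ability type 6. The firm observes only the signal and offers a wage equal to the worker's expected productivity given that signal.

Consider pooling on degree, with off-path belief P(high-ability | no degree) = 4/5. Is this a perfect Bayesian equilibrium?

No

On the equilibrium path (degree) the firm holds the prior 1/5 and pays 1/5·152 + 4/5·102 = 112. Off-path (no degree) belief 4/5 gives 4/5·152 + 1/5·102 = 142.
High-ability: degree gives 112 − 20 = 92; no degree gives 142 − 9 = 133. Deviates. ✗
Low-ability: degree gives 112 − 34 = 78; no degree gives 142 − 6 = 136. Deviates. ✗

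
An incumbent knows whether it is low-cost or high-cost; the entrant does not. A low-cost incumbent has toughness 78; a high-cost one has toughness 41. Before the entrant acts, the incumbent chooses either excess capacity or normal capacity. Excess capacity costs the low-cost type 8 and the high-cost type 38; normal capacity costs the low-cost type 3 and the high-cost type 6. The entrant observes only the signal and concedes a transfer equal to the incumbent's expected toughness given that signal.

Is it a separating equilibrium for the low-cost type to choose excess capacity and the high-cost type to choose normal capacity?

Under separation the entrant infers type exactly: excess capacity → low-cost (pays 78), normal capacity → high-cost (pays 41).
Low-cost: excess capacity gives 78 − 8 = 70; normal capacity gives 41 − 3 = 38. No deviation. ✓
High-cost: normal capacity gives 41 − 6 = 35; excess capacity gives 78 − 38 = 40. Would deviate. ✗

No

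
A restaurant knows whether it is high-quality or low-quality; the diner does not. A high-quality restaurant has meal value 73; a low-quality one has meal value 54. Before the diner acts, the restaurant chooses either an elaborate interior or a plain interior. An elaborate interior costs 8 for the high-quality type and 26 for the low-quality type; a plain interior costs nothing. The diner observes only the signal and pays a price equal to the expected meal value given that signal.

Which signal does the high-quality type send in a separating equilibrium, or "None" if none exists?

Try high-quality → elaborate interior, low-quality → plain interior:
  If types separate, elaborate interior earns payment 73 and plain interior earns 54.
  High-quality: elaborate interior gives 73 − 8 = 65; plain interior gives 54 − 0 = 54. No deviation. ✓
  Low-quality: plain interior gives 54 − 0 = 54; elaborate interior gives 73 − 26 = 47. No deviation. ✓
Both hold — the high-quality type sends elaborate interior.

elaborate interior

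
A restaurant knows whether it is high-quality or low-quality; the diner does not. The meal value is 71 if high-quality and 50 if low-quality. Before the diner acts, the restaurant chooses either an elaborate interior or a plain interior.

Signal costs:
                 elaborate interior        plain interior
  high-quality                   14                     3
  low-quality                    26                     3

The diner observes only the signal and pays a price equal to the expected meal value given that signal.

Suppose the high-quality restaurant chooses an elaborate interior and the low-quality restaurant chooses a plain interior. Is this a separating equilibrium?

Under separation the diner infers type exactly: elaborate interior → high-quality (pays 71), plain interior → low-quality (pays 50).
High-quality: elaborate interior gives 71 − 14 = 57; plain interior gives 50 − 3 = 47. No deviation. ✓
Low-quality: plain interior gives 50 − 3 = 47; elaborate interior gives 71 − 26 = 45. No deviation. ✓
Neither type gains from mimicking the other.

Yes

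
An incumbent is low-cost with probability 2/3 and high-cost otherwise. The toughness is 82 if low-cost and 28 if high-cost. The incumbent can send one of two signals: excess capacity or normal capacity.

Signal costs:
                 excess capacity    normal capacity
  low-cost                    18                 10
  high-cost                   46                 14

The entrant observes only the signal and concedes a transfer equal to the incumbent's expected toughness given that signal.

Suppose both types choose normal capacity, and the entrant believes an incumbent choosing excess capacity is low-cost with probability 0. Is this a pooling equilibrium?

Yes

At the pooled signal (normal capacity) the entrant holds the prior 2/3 and pays 2/3·82 + 1/3·28 = 64. Off-path (excess capacity) belief 0 gives 0·82 + 1·28 = 28.
Low-cost: normal capacity gives 64 − 10 = 54; excess capacity gives 28 − 18 = 10. Stays. ✓
High-cost: normal capacity gives 64 − 14 = 50; excess capacity gives 28 − 46 = -18. Stays. ✓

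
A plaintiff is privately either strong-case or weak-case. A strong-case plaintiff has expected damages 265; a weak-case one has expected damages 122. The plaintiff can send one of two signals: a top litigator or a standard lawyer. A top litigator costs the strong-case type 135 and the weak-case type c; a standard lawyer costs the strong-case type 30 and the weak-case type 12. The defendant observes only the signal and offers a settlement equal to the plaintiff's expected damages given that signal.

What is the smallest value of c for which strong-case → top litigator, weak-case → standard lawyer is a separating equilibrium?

Under separation: top litigator → strong-case (pays 265); standard lawyer → weak-case (pays 122).
Strong-case: 265 − 135 = 130 ≥ 122 − 30 = 92. Holds regardless of c. ✓
Weak-case: 122 − 12 ≥ 265 − c, so c ≥ 265 − 110 = 155.

155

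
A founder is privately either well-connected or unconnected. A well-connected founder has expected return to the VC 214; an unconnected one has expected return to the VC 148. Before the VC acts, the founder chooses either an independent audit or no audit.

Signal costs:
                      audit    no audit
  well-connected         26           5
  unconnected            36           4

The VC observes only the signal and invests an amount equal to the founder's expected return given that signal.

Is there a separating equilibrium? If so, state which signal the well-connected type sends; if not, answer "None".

Try well-connected → audit, unconnected → no audit:
  If types separate, audit earns payment 214 and no audit earns 148.
  Well-connected: audit gives 214 − 26 = 188; no audit gives 148 − 5 = 143. No deviation. ✓
  Unconnected: no audit gives 148 − 4 = 144; audit gives 214 − 36 = 178. Would deviate. ✗
Try well-connected → no audit, unconnected → audit:
  If types separate, no audit earns payment 214 and audit earns 148.
  Well-connected: no audit gives 214 − 5 = 209; audit gives 148 − 26 = 122. No deviation. ✓
  Unconnected: audit gives 148 − 36 = 112; no audit gives 214 − 4 = 210. Would deviate. ✗
Neither assignment is incentive-compatible.

None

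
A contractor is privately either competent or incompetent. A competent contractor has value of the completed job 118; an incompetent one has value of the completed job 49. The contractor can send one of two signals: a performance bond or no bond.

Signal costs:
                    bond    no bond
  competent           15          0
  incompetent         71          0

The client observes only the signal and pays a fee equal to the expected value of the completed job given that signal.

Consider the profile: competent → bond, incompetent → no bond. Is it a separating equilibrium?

Yes

If types separate, bond earns payment 118 and no bond earns 49.
Competent: bond gives 118 − 15 = 103; no bond gives 49 − 0 = 49. No deviation. ✓
Incompetent: no bond gives 49 − 0 = 49; bond gives 118 − 71 = 47. No deviation. ✓
Both incentive constraints hold.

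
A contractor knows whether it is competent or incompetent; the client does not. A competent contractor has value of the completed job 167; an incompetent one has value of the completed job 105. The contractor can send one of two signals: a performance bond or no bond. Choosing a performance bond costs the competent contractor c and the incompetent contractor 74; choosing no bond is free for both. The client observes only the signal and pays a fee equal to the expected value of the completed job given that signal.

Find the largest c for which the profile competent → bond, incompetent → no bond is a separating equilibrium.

Under separation: bond → competent (pays 167); no bond → incompetent (pays 105).
Incompetent: 105 − 0 = 105 ≥ 167 − 74 = 93. Holds regardless of c. ✓
Competent: 167 − c ≥ 105 − 0, so c ≤ 167 − 105 = 62.

62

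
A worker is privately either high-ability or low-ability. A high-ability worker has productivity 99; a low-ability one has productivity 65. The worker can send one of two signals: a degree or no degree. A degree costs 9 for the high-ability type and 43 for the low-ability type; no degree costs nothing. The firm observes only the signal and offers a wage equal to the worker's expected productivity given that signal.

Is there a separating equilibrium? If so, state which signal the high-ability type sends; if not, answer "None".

Try high-ability → degree, low-ability → no degree:
  If types separate, degree earns payment 99 and no degree earns 65.
  High-ability: degree gives 99 − 9 = 90; no degree gives 65 − 0 = 65. No deviation. ✓
  Low-ability: no degree gives 65 − 0 = 65; degree gives 99 − 43 = 56. No deviation. ✓
Both hold — the high-ability type sends degree.

degree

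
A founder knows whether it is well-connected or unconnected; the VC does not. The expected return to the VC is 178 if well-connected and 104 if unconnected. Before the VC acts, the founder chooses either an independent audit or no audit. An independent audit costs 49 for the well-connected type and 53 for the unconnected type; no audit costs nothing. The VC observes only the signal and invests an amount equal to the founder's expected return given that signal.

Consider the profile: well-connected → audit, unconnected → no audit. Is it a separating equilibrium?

If types separate, audit earns payment 178 and no audit earns 104.
Well-connected: audit gives 178 − 49 = 129; no audit gives 104 − 0 = 104. No deviation. ✓
Unconnected: no audit gives 104 − 0 = 104; audit gives 178 − 53 = 125. Would deviate. ✗

No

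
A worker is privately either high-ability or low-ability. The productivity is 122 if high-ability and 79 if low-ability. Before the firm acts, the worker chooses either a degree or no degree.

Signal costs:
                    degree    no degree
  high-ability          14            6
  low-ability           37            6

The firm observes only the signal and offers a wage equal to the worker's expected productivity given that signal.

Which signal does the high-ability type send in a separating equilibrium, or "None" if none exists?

None

Try high-ability → degree, low-ability → no degree:
  Under separation the firm infers type exactly: degree → high-ability (pays 122), no degree → low-ability (pays 79).
  High-ability: degree gives 122 − 14 = 108; no degree gives 79 − 6 = 73. No deviation. ✓
  Low-ability: no degree gives 79 − 6 = 73; degree gives 122 − 37 = 85. Would deviate. ✗
Try high-ability → no degree, low-ability → degree:
  Under separation the firm infers type exactly: no degree → high-ability (pays 122), degree → low-ability (pays 79).
  High-ability: no degree gives 122 − 6 = 116; degree gives 79 − 14 = 65. No deviation. ✓
  Low-ability: degree gives 79 − 37 = 42; no degree gives 122 − 6 = 116. Would deviate. ✗
Neither assignment is incentive-compatible.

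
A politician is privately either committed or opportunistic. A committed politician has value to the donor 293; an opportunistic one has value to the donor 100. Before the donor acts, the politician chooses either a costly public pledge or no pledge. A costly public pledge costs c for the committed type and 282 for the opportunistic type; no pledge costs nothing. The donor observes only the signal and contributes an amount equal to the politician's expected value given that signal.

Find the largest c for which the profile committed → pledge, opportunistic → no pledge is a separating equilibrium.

Under separation: pledge → committed (pays 293); no pledge → opportunistic (pays 100).
Opportunistic: 100 − 0 = 100 ≥ 293 − 282 = 11. Holds regardless of c. ✓
Committed: 293 − c ≥ 100 − 0, so c ≤ 293 − 100 = 193.

193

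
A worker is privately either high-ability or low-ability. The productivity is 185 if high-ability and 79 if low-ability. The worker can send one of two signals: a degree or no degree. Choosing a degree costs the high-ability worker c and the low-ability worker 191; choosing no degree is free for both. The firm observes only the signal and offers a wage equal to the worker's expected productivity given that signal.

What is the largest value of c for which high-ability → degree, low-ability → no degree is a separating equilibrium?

106

Under separation: degree → high-ability (pays 185); no degree → low-ability (pays 79).
Low-ability: 79 − 0 = 79 ≥ 185 − 191 = -6. Holds regardless of c. ✓
High-ability: 185 − c ≥ 79 − 0, so c ≤ 185 − 79 = 106.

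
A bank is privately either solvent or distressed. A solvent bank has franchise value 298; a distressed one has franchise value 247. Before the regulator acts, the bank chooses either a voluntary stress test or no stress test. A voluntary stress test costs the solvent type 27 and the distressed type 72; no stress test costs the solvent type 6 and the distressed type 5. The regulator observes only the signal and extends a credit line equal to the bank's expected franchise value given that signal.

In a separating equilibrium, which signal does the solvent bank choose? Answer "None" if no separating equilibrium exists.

stress test

Try solvent → stress test, distressed → no stress test:
  If types separate, stress test earns payment 298 and no stress test earns 247.
  Solvent: stress test gives 298 − 27 = 271; no stress test gives 247 − 6 = 241. No deviation. ✓
  Distressed: no stress test gives 247 − 5 = 242; stress test gives 298 − 72 = 226. No deviation. ✓
Both hold — the solvent type sends stress test.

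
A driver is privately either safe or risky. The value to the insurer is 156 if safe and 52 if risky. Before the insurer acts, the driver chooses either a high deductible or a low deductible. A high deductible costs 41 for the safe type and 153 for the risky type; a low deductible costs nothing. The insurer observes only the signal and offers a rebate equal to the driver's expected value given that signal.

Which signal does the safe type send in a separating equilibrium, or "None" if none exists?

high deductible

Try safe → high deductible, risky → low deductible:
  If types separate, high deductible earns payment 156 and low deductible earns 52.
  Safe: high deductible gives 156 − 41 = 115; low deductible gives 52 − 0 = 52. No deviation. ✓
  Risky: low deductible gives 52 − 0 = 52; high deductible gives 156 − 153 = 3. No deviation. ✓
Both hold — the safe type sends high deductible.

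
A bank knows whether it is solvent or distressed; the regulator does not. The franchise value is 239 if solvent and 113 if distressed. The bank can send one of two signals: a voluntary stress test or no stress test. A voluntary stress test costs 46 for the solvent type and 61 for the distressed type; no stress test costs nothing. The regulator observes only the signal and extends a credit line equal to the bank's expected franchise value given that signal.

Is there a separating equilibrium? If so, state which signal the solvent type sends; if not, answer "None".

Try solvent → stress test, distressed → no stress test:
  Under separation the regulator infers type exactly: stress test → solvent (pays 239), no stress test → distressed (pays 113).
  Solvent: stress test gives 239 − 46 = 193; no stress test gives 113 − 0 = 113. No deviation. ✓
  Distressed: no stress test gives 113 − 0 = 113; stress test gives 239 − 61 = 178. Would deviate. ✗
Try solvent → no stress test, distressed → stress test:
  Under separation the regulator infers type exactly: no stress test → solvent (pays 239), stress test → distressed (pays 113).
  Solvent: no stress test gives 239 − 0 = 239; stress test gives 113 − 46 = 67. No deviation. ✓
  Distressed: stress test gives 113 − 61 = 52; no stress test gives 239 − 0 = 239. Would deviate. ✗
Neither assignment is incentive-compatible.

None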